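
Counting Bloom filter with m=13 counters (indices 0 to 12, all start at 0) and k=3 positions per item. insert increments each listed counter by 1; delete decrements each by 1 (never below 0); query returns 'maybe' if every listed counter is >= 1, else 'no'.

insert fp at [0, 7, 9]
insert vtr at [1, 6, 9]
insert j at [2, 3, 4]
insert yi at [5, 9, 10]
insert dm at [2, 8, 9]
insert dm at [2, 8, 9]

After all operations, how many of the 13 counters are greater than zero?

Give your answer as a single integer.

Answer: 11

Derivation:
Step 1: insert fp at [0, 7, 9] -> counters=[1,0,0,0,0,0,0,1,0,1,0,0,0]
Step 2: insert vtr at [1, 6, 9] -> counters=[1,1,0,0,0,0,1,1,0,2,0,0,0]
Step 3: insert j at [2, 3, 4] -> counters=[1,1,1,1,1,0,1,1,0,2,0,0,0]
Step 4: insert yi at [5, 9, 10] -> counters=[1,1,1,1,1,1,1,1,0,3,1,0,0]
Step 5: insert dm at [2, 8, 9] -> counters=[1,1,2,1,1,1,1,1,1,4,1,0,0]
Step 6: insert dm at [2, 8, 9] -> counters=[1,1,3,1,1,1,1,1,2,5,1,0,0]
Final counters=[1,1,3,1,1,1,1,1,2,5,1,0,0] -> 11 nonzero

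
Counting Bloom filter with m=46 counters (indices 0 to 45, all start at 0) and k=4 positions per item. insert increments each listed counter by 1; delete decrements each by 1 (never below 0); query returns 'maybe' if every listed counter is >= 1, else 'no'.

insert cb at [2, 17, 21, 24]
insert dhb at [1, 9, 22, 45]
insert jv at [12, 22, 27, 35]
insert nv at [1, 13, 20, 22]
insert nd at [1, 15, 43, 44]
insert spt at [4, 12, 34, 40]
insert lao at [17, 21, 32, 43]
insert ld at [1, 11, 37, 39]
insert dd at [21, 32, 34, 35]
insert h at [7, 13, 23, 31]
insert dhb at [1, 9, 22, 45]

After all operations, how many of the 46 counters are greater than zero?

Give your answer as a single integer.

Step 1: insert cb at [2, 17, 21, 24] -> counters=[0,0,1,0,0,0,0,0,0,0,0,0,0,0,0,0,0,1,0,0,0,1,0,0,1,0,0,0,0,0,0,0,0,0,0,0,0,0,0,0,0,0,0,0,0,0]
Step 2: insert dhb at [1, 9, 22, 45] -> counters=[0,1,1,0,0,0,0,0,0,1,0,0,0,0,0,0,0,1,0,0,0,1,1,0,1,0,0,0,0,0,0,0,0,0,0,0,0,0,0,0,0,0,0,0,0,1]
Step 3: insert jv at [12, 22, 27, 35] -> counters=[0,1,1,0,0,0,0,0,0,1,0,0,1,0,0,0,0,1,0,0,0,1,2,0,1,0,0,1,0,0,0,0,0,0,0,1,0,0,0,0,0,0,0,0,0,1]
Step 4: insert nv at [1, 13, 20, 22] -> counters=[0,2,1,0,0,0,0,0,0,1,0,0,1,1,0,0,0,1,0,0,1,1,3,0,1,0,0,1,0,0,0,0,0,0,0,1,0,0,0,0,0,0,0,0,0,1]
Step 5: insert nd at [1, 15, 43, 44] -> counters=[0,3,1,0,0,0,0,0,0,1,0,0,1,1,0,1,0,1,0,0,1,1,3,0,1,0,0,1,0,0,0,0,0,0,0,1,0,0,0,0,0,0,0,1,1,1]
Step 6: insert spt at [4, 12, 34, 40] -> counters=[0,3,1,0,1,0,0,0,0,1,0,0,2,1,0,1,0,1,0,0,1,1,3,0,1,0,0,1,0,0,0,0,0,0,1,1,0,0,0,0,1,0,0,1,1,1]
Step 7: insert lao at [17, 21, 32, 43] -> counters=[0,3,1,0,1,0,0,0,0,1,0,0,2,1,0,1,0,2,0,0,1,2,3,0,1,0,0,1,0,0,0,0,1,0,1,1,0,0,0,0,1,0,0,2,1,1]
Step 8: insert ld at [1, 11, 37, 39] -> counters=[0,4,1,0,1,0,0,0,0,1,0,1,2,1,0,1,0,2,0,0,1,2,3,0,1,0,0,1,0,0,0,0,1,0,1,1,0,1,0,1,1,0,0,2,1,1]
Step 9: insert dd at [21, 32, 34, 35] -> counters=[0,4,1,0,1,0,0,0,0,1,0,1,2,1,0,1,0,2,0,0,1,3,3,0,1,0,0,1,0,0,0,0,2,0,2,2,0,1,0,1,1,0,0,2,1,1]
Step 10: insert h at [7, 13, 23, 31] -> counters=[0,4,1,0,1,0,0,1,0,1,0,1,2,2,0,1,0,2,0,0,1,3,3,1,1,0,0,1,0,0,0,1,2,0,2,2,0,1,0,1,1,0,0,2,1,1]
Step 11: insert dhb at [1, 9, 22, 45] -> counters=[0,5,1,0,1,0,0,1,0,2,0,1,2,2,0,1,0,2,0,0,1,3,4,1,1,0,0,1,0,0,0,1,2,0,2,2,0,1,0,1,1,0,0,2,1,2]
Final counters=[0,5,1,0,1,0,0,1,0,2,0,1,2,2,0,1,0,2,0,0,1,3,4,1,1,0,0,1,0,0,0,1,2,0,2,2,0,1,0,1,1,0,0,2,1,2] -> 26 nonzero

Answer: 26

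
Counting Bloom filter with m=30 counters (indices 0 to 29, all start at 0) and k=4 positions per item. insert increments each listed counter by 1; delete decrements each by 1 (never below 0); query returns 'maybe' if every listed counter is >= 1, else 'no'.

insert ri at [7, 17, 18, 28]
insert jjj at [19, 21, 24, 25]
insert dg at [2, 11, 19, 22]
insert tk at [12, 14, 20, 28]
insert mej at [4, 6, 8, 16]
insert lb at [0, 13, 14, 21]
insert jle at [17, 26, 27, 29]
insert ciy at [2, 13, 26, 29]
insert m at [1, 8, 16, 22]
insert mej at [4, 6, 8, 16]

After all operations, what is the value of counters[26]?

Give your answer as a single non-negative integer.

Answer: 2

Derivation:
Step 1: insert ri at [7, 17, 18, 28] -> counters=[0,0,0,0,0,0,0,1,0,0,0,0,0,0,0,0,0,1,1,0,0,0,0,0,0,0,0,0,1,0]
Step 2: insert jjj at [19, 21, 24, 25] -> counters=[0,0,0,0,0,0,0,1,0,0,0,0,0,0,0,0,0,1,1,1,0,1,0,0,1,1,0,0,1,0]
Step 3: insert dg at [2, 11, 19, 22] -> counters=[0,0,1,0,0,0,0,1,0,0,0,1,0,0,0,0,0,1,1,2,0,1,1,0,1,1,0,0,1,0]
Step 4: insert tk at [12, 14, 20, 28] -> counters=[0,0,1,0,0,0,0,1,0,0,0,1,1,0,1,0,0,1,1,2,1,1,1,0,1,1,0,0,2,0]
Step 5: insert mej at [4, 6, 8, 16] -> counters=[0,0,1,0,1,0,1,1,1,0,0,1,1,0,1,0,1,1,1,2,1,1,1,0,1,1,0,0,2,0]
Step 6: insert lb at [0, 13, 14, 21] -> counters=[1,0,1,0,1,0,1,1,1,0,0,1,1,1,2,0,1,1,1,2,1,2,1,0,1,1,0,0,2,0]
Step 7: insert jle at [17, 26, 27, 29] -> counters=[1,0,1,0,1,0,1,1,1,0,0,1,1,1,2,0,1,2,1,2,1,2,1,0,1,1,1,1,2,1]
Step 8: insert ciy at [2, 13, 26, 29] -> counters=[1,0,2,0,1,0,1,1,1,0,0,1,1,2,2,0,1,2,1,2,1,2,1,0,1,1,2,1,2,2]
Step 9: insert m at [1, 8, 16, 22] -> counters=[1,1,2,0,1,0,1,1,2,0,0,1,1,2,2,0,2,2,1,2,1,2,2,0,1,1,2,1,2,2]
Step 10: insert mej at [4, 6, 8, 16] -> counters=[1,1,2,0,2,0,2,1,3,0,0,1,1,2,2,0,3,2,1,2,1,2,2,0,1,1,2,1,2,2]
Final counters=[1,1,2,0,2,0,2,1,3,0,0,1,1,2,2,0,3,2,1,2,1,2,2,0,1,1,2,1,2,2] -> counters[26]=2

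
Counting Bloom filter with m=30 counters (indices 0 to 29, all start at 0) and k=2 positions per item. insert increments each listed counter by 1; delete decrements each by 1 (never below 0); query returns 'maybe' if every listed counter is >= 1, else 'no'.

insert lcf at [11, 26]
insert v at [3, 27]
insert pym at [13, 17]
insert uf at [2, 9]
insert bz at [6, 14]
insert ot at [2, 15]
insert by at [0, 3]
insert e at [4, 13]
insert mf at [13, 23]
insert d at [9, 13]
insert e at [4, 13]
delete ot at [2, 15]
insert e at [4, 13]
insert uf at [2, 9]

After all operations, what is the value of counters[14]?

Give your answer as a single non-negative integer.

Answer: 1

Derivation:
Step 1: insert lcf at [11, 26] -> counters=[0,0,0,0,0,0,0,0,0,0,0,1,0,0,0,0,0,0,0,0,0,0,0,0,0,0,1,0,0,0]
Step 2: insert v at [3, 27] -> counters=[0,0,0,1,0,0,0,0,0,0,0,1,0,0,0,0,0,0,0,0,0,0,0,0,0,0,1,1,0,0]
Step 3: insert pym at [13, 17] -> counters=[0,0,0,1,0,0,0,0,0,0,0,1,0,1,0,0,0,1,0,0,0,0,0,0,0,0,1,1,0,0]
Step 4: insert uf at [2, 9] -> counters=[0,0,1,1,0,0,0,0,0,1,0,1,0,1,0,0,0,1,0,0,0,0,0,0,0,0,1,1,0,0]
Step 5: insert bz at [6, 14] -> counters=[0,0,1,1,0,0,1,0,0,1,0,1,0,1,1,0,0,1,0,0,0,0,0,0,0,0,1,1,0,0]
Step 6: insert ot at [2, 15] -> counters=[0,0,2,1,0,0,1,0,0,1,0,1,0,1,1,1,0,1,0,0,0,0,0,0,0,0,1,1,0,0]
Step 7: insert by at [0, 3] -> counters=[1,0,2,2,0,0,1,0,0,1,0,1,0,1,1,1,0,1,0,0,0,0,0,0,0,0,1,1,0,0]
Step 8: insert e at [4, 13] -> counters=[1,0,2,2,1,0,1,0,0,1,0,1,0,2,1,1,0,1,0,0,0,0,0,0,0,0,1,1,0,0]
Step 9: insert mf at [13, 23] -> counters=[1,0,2,2,1,0,1,0,0,1,0,1,0,3,1,1,0,1,0,0,0,0,0,1,0,0,1,1,0,0]
Step 10: insert d at [9, 13] -> counters=[1,0,2,2,1,0,1,0,0,2,0,1,0,4,1,1,0,1,0,0,0,0,0,1,0,0,1,1,0,0]
Step 11: insert e at [4, 13] -> counters=[1,0,2,2,2,0,1,0,0,2,0,1,0,5,1,1,0,1,0,0,0,0,0,1,0,0,1,1,0,0]
Step 12: delete ot at [2, 15] -> counters=[1,0,1,2,2,0,1,0,0,2,0,1,0,5,1,0,0,1,0,0,0,0,0,1,0,0,1,1,0,0]
Step 13: insert e at [4, 13] -> counters=[1,0,1,2,3,0,1,0,0,2,0,1,0,6,1,0,0,1,0,0,0,0,0,1,0,0,1,1,0,0]
Step 14: insert uf at [2, 9] -> counters=[1,0,2,2,3,0,1,0,0,3,0,1,0,6,1,0,0,1,0,0,0,0,0,1,0,0,1,1,0,0]
Final counters=[1,0,2,2,3,0,1,0,0,3,0,1,0,6,1,0,0,1,0,0,0,0,0,1,0,0,1,1,0,0] -> counters[14]=1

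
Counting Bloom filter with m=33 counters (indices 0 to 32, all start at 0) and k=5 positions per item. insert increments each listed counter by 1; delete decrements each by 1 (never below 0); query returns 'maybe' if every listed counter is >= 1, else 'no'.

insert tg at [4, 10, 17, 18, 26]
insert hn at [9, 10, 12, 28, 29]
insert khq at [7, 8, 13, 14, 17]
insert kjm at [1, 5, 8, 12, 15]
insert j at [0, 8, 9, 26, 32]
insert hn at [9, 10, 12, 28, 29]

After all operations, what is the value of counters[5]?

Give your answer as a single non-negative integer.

Answer: 1

Derivation:
Step 1: insert tg at [4, 10, 17, 18, 26] -> counters=[0,0,0,0,1,0,0,0,0,0,1,0,0,0,0,0,0,1,1,0,0,0,0,0,0,0,1,0,0,0,0,0,0]
Step 2: insert hn at [9, 10, 12, 28, 29] -> counters=[0,0,0,0,1,0,0,0,0,1,2,0,1,0,0,0,0,1,1,0,0,0,0,0,0,0,1,0,1,1,0,0,0]
Step 3: insert khq at [7, 8, 13, 14, 17] -> counters=[0,0,0,0,1,0,0,1,1,1,2,0,1,1,1,0,0,2,1,0,0,0,0,0,0,0,1,0,1,1,0,0,0]
Step 4: insert kjm at [1, 5, 8, 12, 15] -> counters=[0,1,0,0,1,1,0,1,2,1,2,0,2,1,1,1,0,2,1,0,0,0,0,0,0,0,1,0,1,1,0,0,0]
Step 5: insert j at [0, 8, 9, 26, 32] -> counters=[1,1,0,0,1,1,0,1,3,2,2,0,2,1,1,1,0,2,1,0,0,0,0,0,0,0,2,0,1,1,0,0,1]
Step 6: insert hn at [9, 10, 12, 28, 29] -> counters=[1,1,0,0,1,1,0,1,3,3,3,0,3,1,1,1,0,2,1,0,0,0,0,0,0,0,2,0,2,2,0,0,1]
Final counters=[1,1,0,0,1,1,0,1,3,3,3,0,3,1,1,1,0,2,1,0,0,0,0,0,0,0,2,0,2,2,0,0,1] -> counters[5]=1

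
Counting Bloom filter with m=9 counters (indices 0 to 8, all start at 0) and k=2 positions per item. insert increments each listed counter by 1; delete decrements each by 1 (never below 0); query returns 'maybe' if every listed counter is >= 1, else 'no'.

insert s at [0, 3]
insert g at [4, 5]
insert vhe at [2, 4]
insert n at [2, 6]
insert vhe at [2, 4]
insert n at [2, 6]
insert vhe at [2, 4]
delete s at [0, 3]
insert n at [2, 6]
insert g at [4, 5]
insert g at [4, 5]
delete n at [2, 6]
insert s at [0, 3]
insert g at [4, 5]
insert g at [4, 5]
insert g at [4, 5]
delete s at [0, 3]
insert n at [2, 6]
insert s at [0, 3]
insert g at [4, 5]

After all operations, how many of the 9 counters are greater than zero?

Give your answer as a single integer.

Answer: 6

Derivation:
Step 1: insert s at [0, 3] -> counters=[1,0,0,1,0,0,0,0,0]
Step 2: insert g at [4, 5] -> counters=[1,0,0,1,1,1,0,0,0]
Step 3: insert vhe at [2, 4] -> counters=[1,0,1,1,2,1,0,0,0]
Step 4: insert n at [2, 6] -> counters=[1,0,2,1,2,1,1,0,0]
Step 5: insert vhe at [2, 4] -> counters=[1,0,3,1,3,1,1,0,0]
Step 6: insert n at [2, 6] -> counters=[1,0,4,1,3,1,2,0,0]
Step 7: insert vhe at [2, 4] -> counters=[1,0,5,1,4,1,2,0,0]
Step 8: delete s at [0, 3] -> counters=[0,0,5,0,4,1,2,0,0]
Step 9: insert n at [2, 6] -> counters=[0,0,6,0,4,1,3,0,0]
Step 10: insert g at [4, 5] -> counters=[0,0,6,0,5,2,3,0,0]
Step 11: insert g at [4, 5] -> counters=[0,0,6,0,6,3,3,0,0]
Step 12: delete n at [2, 6] -> counters=[0,0,5,0,6,3,2,0,0]
Step 13: insert s at [0, 3] -> counters=[1,0,5,1,6,3,2,0,0]
Step 14: insert g at [4, 5] -> counters=[1,0,5,1,7,4,2,0,0]
Step 15: insert g at [4, 5] -> counters=[1,0,5,1,8,5,2,0,0]
Step 16: insert g at [4, 5] -> counters=[1,0,5,1,9,6,2,0,0]
Step 17: delete s at [0, 3] -> counters=[0,0,5,0,9,6,2,0,0]
Step 18: insert n at [2, 6] -> counters=[0,0,6,0,9,6,3,0,0]
Step 19: insert s at [0, 3] -> counters=[1,0,6,1,9,6,3,0,0]
Step 20: insert g at [4, 5] -> counters=[1,0,6,1,10,7,3,0,0]
Final counters=[1,0,6,1,10,7,3,0,0] -> 6 nonzero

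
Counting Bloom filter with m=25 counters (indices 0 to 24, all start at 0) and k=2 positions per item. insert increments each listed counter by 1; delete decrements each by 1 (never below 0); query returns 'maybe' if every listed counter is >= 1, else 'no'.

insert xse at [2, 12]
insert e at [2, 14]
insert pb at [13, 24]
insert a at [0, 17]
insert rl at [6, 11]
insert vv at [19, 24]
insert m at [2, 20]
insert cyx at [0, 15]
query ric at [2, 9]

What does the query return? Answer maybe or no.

Step 1: insert xse at [2, 12] -> counters=[0,0,1,0,0,0,0,0,0,0,0,0,1,0,0,0,0,0,0,0,0,0,0,0,0]
Step 2: insert e at [2, 14] -> counters=[0,0,2,0,0,0,0,0,0,0,0,0,1,0,1,0,0,0,0,0,0,0,0,0,0]
Step 3: insert pb at [13, 24] -> counters=[0,0,2,0,0,0,0,0,0,0,0,0,1,1,1,0,0,0,0,0,0,0,0,0,1]
Step 4: insert a at [0, 17] -> counters=[1,0,2,0,0,0,0,0,0,0,0,0,1,1,1,0,0,1,0,0,0,0,0,0,1]
Step 5: insert rl at [6, 11] -> counters=[1,0,2,0,0,0,1,0,0,0,0,1,1,1,1,0,0,1,0,0,0,0,0,0,1]
Step 6: insert vv at [19, 24] -> counters=[1,0,2,0,0,0,1,0,0,0,0,1,1,1,1,0,0,1,0,1,0,0,0,0,2]
Step 7: insert m at [2, 20] -> counters=[1,0,3,0,0,0,1,0,0,0,0,1,1,1,1,0,0,1,0,1,1,0,0,0,2]
Step 8: insert cyx at [0, 15] -> counters=[2,0,3,0,0,0,1,0,0,0,0,1,1,1,1,1,0,1,0,1,1,0,0,0,2]
Query ric: check counters[2]=3 counters[9]=0 -> no

Answer: no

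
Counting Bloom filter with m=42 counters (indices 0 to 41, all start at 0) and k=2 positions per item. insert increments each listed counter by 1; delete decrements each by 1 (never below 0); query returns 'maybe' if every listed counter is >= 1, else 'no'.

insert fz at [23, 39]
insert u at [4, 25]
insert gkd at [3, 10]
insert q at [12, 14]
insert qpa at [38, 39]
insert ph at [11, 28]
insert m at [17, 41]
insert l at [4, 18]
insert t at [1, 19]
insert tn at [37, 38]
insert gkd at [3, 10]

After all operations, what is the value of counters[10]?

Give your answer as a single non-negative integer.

Answer: 2

Derivation:
Step 1: insert fz at [23, 39] -> counters=[0,0,0,0,0,0,0,0,0,0,0,0,0,0,0,0,0,0,0,0,0,0,0,1,0,0,0,0,0,0,0,0,0,0,0,0,0,0,0,1,0,0]
Step 2: insert u at [4, 25] -> counters=[0,0,0,0,1,0,0,0,0,0,0,0,0,0,0,0,0,0,0,0,0,0,0,1,0,1,0,0,0,0,0,0,0,0,0,0,0,0,0,1,0,0]
Step 3: insert gkd at [3, 10] -> counters=[0,0,0,1,1,0,0,0,0,0,1,0,0,0,0,0,0,0,0,0,0,0,0,1,0,1,0,0,0,0,0,0,0,0,0,0,0,0,0,1,0,0]
Step 4: insert q at [12, 14] -> counters=[0,0,0,1,1,0,0,0,0,0,1,0,1,0,1,0,0,0,0,0,0,0,0,1,0,1,0,0,0,0,0,0,0,0,0,0,0,0,0,1,0,0]
Step 5: insert qpa at [38, 39] -> counters=[0,0,0,1,1,0,0,0,0,0,1,0,1,0,1,0,0,0,0,0,0,0,0,1,0,1,0,0,0,0,0,0,0,0,0,0,0,0,1,2,0,0]
Step 6: insert ph at [11, 28] -> counters=[0,0,0,1,1,0,0,0,0,0,1,1,1,0,1,0,0,0,0,0,0,0,0,1,0,1,0,0,1,0,0,0,0,0,0,0,0,0,1,2,0,0]
Step 7: insert m at [17, 41] -> counters=[0,0,0,1,1,0,0,0,0,0,1,1,1,0,1,0,0,1,0,0,0,0,0,1,0,1,0,0,1,0,0,0,0,0,0,0,0,0,1,2,0,1]
Step 8: insert l at [4, 18] -> counters=[0,0,0,1,2,0,0,0,0,0,1,1,1,0,1,0,0,1,1,0,0,0,0,1,0,1,0,0,1,0,0,0,0,0,0,0,0,0,1,2,0,1]
Step 9: insert t at [1, 19] -> counters=[0,1,0,1,2,0,0,0,0,0,1,1,1,0,1,0,0,1,1,1,0,0,0,1,0,1,0,0,1,0,0,0,0,0,0,0,0,0,1,2,0,1]
Step 10: insert tn at [37, 38] -> counters=[0,1,0,1,2,0,0,0,0,0,1,1,1,0,1,0,0,1,1,1,0,0,0,1,0,1,0,0,1,0,0,0,0,0,0,0,0,1,2,2,0,1]
Step 11: insert gkd at [3, 10] -> counters=[0,1,0,2,2,0,0,0,0,0,2,1,1,0,1,0,0,1,1,1,0,0,0,1,0,1,0,0,1,0,0,0,0,0,0,0,0,1,2,2,0,1]
Final counters=[0,1,0,2,2,0,0,0,0,0,2,1,1,0,1,0,0,1,1,1,0,0,0,1,0,1,0,0,1,0,0,0,0,0,0,0,0,1,2,2,0,1] -> counters[10]=2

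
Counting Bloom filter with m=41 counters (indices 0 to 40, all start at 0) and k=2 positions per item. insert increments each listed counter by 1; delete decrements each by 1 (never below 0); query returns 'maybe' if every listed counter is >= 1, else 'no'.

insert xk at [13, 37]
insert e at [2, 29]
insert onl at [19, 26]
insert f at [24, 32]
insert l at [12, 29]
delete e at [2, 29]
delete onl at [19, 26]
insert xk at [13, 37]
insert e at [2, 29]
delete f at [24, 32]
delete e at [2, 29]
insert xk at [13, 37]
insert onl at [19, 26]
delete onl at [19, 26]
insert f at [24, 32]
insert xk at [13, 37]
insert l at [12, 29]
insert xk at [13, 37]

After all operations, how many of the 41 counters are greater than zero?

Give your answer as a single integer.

Step 1: insert xk at [13, 37] -> counters=[0,0,0,0,0,0,0,0,0,0,0,0,0,1,0,0,0,0,0,0,0,0,0,0,0,0,0,0,0,0,0,0,0,0,0,0,0,1,0,0,0]
Step 2: insert e at [2, 29] -> counters=[0,0,1,0,0,0,0,0,0,0,0,0,0,1,0,0,0,0,0,0,0,0,0,0,0,0,0,0,0,1,0,0,0,0,0,0,0,1,0,0,0]
Step 3: insert onl at [19, 26] -> counters=[0,0,1,0,0,0,0,0,0,0,0,0,0,1,0,0,0,0,0,1,0,0,0,0,0,0,1,0,0,1,0,0,0,0,0,0,0,1,0,0,0]
Step 4: insert f at [24, 32] -> counters=[0,0,1,0,0,0,0,0,0,0,0,0,0,1,0,0,0,0,0,1,0,0,0,0,1,0,1,0,0,1,0,0,1,0,0,0,0,1,0,0,0]
Step 5: insert l at [12, 29] -> counters=[0,0,1,0,0,0,0,0,0,0,0,0,1,1,0,0,0,0,0,1,0,0,0,0,1,0,1,0,0,2,0,0,1,0,0,0,0,1,0,0,0]
Step 6: delete e at [2, 29] -> counters=[0,0,0,0,0,0,0,0,0,0,0,0,1,1,0,0,0,0,0,1,0,0,0,0,1,0,1,0,0,1,0,0,1,0,0,0,0,1,0,0,0]
Step 7: delete onl at [19, 26] -> counters=[0,0,0,0,0,0,0,0,0,0,0,0,1,1,0,0,0,0,0,0,0,0,0,0,1,0,0,0,0,1,0,0,1,0,0,0,0,1,0,0,0]
Step 8: insert xk at [13, 37] -> counters=[0,0,0,0,0,0,0,0,0,0,0,0,1,2,0,0,0,0,0,0,0,0,0,0,1,0,0,0,0,1,0,0,1,0,0,0,0,2,0,0,0]
Step 9: insert e at [2, 29] -> counters=[0,0,1,0,0,0,0,0,0,0,0,0,1,2,0,0,0,0,0,0,0,0,0,0,1,0,0,0,0,2,0,0,1,0,0,0,0,2,0,0,0]
Step 10: delete f at [24, 32] -> counters=[0,0,1,0,0,0,0,0,0,0,0,0,1,2,0,0,0,0,0,0,0,0,0,0,0,0,0,0,0,2,0,0,0,0,0,0,0,2,0,0,0]
Step 11: delete e at [2, 29] -> counters=[0,0,0,0,0,0,0,0,0,0,0,0,1,2,0,0,0,0,0,0,0,0,0,0,0,0,0,0,0,1,0,0,0,0,0,0,0,2,0,0,0]
Step 12: insert xk at [13, 37] -> counters=[0,0,0,0,0,0,0,0,0,0,0,0,1,3,0,0,0,0,0,0,0,0,0,0,0,0,0,0,0,1,0,0,0,0,0,0,0,3,0,0,0]
Step 13: insert onl at [19, 26] -> counters=[0,0,0,0,0,0,0,0,0,0,0,0,1,3,0,0,0,0,0,1,0,0,0,0,0,0,1,0,0,1,0,0,0,0,0,0,0,3,0,0,0]
Step 14: delete onl at [19, 26] -> counters=[0,0,0,0,0,0,0,0,0,0,0,0,1,3,0,0,0,0,0,0,0,0,0,0,0,0,0,0,0,1,0,0,0,0,0,0,0,3,0,0,0]
Step 15: insert f at [24, 32] -> counters=[0,0,0,0,0,0,0,0,0,0,0,0,1,3,0,0,0,0,0,0,0,0,0,0,1,0,0,0,0,1,0,0,1,0,0,0,0,3,0,0,0]
Step 16: insert xk at [13, 37] -> counters=[0,0,0,0,0,0,0,0,0,0,0,0,1,4,0,0,0,0,0,0,0,0,0,0,1,0,0,0,0,1,0,0,1,0,0,0,0,4,0,0,0]
Step 17: insert l at [12, 29] -> counters=[0,0,0,0,0,0,0,0,0,0,0,0,2,4,0,0,0,0,0,0,0,0,0,0,1,0,0,0,0,2,0,0,1,0,0,0,0,4,0,0,0]
Step 18: insert xk at [13, 37] -> counters=[0,0,0,0,0,0,0,0,0,0,0,0,2,5,0,0,0,0,0,0,0,0,0,0,1,0,0,0,0,2,0,0,1,0,0,0,0,5,0,0,0]
Final counters=[0,0,0,0,0,0,0,0,0,0,0,0,2,5,0,0,0,0,0,0,0,0,0,0,1,0,0,0,0,2,0,0,1,0,0,0,0,5,0,0,0] -> 6 nonzero

Answer: 6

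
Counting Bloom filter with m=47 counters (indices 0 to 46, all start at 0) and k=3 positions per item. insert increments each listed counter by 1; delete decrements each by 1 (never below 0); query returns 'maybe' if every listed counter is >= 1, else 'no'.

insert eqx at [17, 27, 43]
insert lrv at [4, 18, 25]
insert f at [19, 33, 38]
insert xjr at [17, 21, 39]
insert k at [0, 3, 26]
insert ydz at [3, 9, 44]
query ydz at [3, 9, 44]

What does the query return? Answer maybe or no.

Step 1: insert eqx at [17, 27, 43] -> counters=[0,0,0,0,0,0,0,0,0,0,0,0,0,0,0,0,0,1,0,0,0,0,0,0,0,0,0,1,0,0,0,0,0,0,0,0,0,0,0,0,0,0,0,1,0,0,0]
Step 2: insert lrv at [4, 18, 25] -> counters=[0,0,0,0,1,0,0,0,0,0,0,0,0,0,0,0,0,1,1,0,0,0,0,0,0,1,0,1,0,0,0,0,0,0,0,0,0,0,0,0,0,0,0,1,0,0,0]
Step 3: insert f at [19, 33, 38] -> counters=[0,0,0,0,1,0,0,0,0,0,0,0,0,0,0,0,0,1,1,1,0,0,0,0,0,1,0,1,0,0,0,0,0,1,0,0,0,0,1,0,0,0,0,1,0,0,0]
Step 4: insert xjr at [17, 21, 39] -> counters=[0,0,0,0,1,0,0,0,0,0,0,0,0,0,0,0,0,2,1,1,0,1,0,0,0,1,0,1,0,0,0,0,0,1,0,0,0,0,1,1,0,0,0,1,0,0,0]
Step 5: insert k at [0, 3, 26] -> counters=[1,0,0,1,1,0,0,0,0,0,0,0,0,0,0,0,0,2,1,1,0,1,0,0,0,1,1,1,0,0,0,0,0,1,0,0,0,0,1,1,0,0,0,1,0,0,0]
Step 6: insert ydz at [3, 9, 44] -> counters=[1,0,0,2,1,0,0,0,0,1,0,0,0,0,0,0,0,2,1,1,0,1,0,0,0,1,1,1,0,0,0,0,0,1,0,0,0,0,1,1,0,0,0,1,1,0,0]
Query ydz: check counters[3]=2 counters[9]=1 counters[44]=1 -> maybe

Answer: maybe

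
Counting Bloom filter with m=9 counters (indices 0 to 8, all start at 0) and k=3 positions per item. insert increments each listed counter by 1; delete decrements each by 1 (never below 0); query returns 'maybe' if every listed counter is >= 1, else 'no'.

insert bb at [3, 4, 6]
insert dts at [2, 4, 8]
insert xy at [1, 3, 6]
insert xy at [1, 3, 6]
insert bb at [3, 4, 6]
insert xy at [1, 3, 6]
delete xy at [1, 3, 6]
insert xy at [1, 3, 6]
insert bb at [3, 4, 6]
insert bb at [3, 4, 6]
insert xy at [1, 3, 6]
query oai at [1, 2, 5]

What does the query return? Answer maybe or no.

Step 1: insert bb at [3, 4, 6] -> counters=[0,0,0,1,1,0,1,0,0]
Step 2: insert dts at [2, 4, 8] -> counters=[0,0,1,1,2,0,1,0,1]
Step 3: insert xy at [1, 3, 6] -> counters=[0,1,1,2,2,0,2,0,1]
Step 4: insert xy at [1, 3, 6] -> counters=[0,2,1,3,2,0,3,0,1]
Step 5: insert bb at [3, 4, 6] -> counters=[0,2,1,4,3,0,4,0,1]
Step 6: insert xy at [1, 3, 6] -> counters=[0,3,1,5,3,0,5,0,1]
Step 7: delete xy at [1, 3, 6] -> counters=[0,2,1,4,3,0,4,0,1]
Step 8: insert xy at [1, 3, 6] -> counters=[0,3,1,5,3,0,5,0,1]
Step 9: insert bb at [3, 4, 6] -> counters=[0,3,1,6,4,0,6,0,1]
Step 10: insert bb at [3, 4, 6] -> counters=[0,3,1,7,5,0,7,0,1]
Step 11: insert xy at [1, 3, 6] -> counters=[0,4,1,8,5,0,8,0,1]
Query oai: check counters[1]=4 counters[2]=1 counters[5]=0 -> no

Answer: no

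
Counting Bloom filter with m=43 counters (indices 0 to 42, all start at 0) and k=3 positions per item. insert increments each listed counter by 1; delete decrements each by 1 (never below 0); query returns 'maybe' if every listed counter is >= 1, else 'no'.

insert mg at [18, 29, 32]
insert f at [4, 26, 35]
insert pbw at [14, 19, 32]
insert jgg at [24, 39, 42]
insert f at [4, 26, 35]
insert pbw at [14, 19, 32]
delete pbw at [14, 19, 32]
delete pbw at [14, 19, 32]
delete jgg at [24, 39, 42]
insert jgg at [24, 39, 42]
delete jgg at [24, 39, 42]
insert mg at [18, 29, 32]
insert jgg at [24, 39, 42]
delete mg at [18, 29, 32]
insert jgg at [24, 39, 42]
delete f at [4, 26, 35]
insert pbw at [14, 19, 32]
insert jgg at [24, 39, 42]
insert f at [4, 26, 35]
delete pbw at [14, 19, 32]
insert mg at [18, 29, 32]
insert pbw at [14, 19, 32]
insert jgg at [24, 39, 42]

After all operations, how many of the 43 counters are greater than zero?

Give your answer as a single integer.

Step 1: insert mg at [18, 29, 32] -> counters=[0,0,0,0,0,0,0,0,0,0,0,0,0,0,0,0,0,0,1,0,0,0,0,0,0,0,0,0,0,1,0,0,1,0,0,0,0,0,0,0,0,0,0]
Step 2: insert f at [4, 26, 35] -> counters=[0,0,0,0,1,0,0,0,0,0,0,0,0,0,0,0,0,0,1,0,0,0,0,0,0,0,1,0,0,1,0,0,1,0,0,1,0,0,0,0,0,0,0]
Step 3: insert pbw at [14, 19, 32] -> counters=[0,0,0,0,1,0,0,0,0,0,0,0,0,0,1,0,0,0,1,1,0,0,0,0,0,0,1,0,0,1,0,0,2,0,0,1,0,0,0,0,0,0,0]
Step 4: insert jgg at [24, 39, 42] -> counters=[0,0,0,0,1,0,0,0,0,0,0,0,0,0,1,0,0,0,1,1,0,0,0,0,1,0,1,0,0,1,0,0,2,0,0,1,0,0,0,1,0,0,1]
Step 5: insert f at [4, 26, 35] -> counters=[0,0,0,0,2,0,0,0,0,0,0,0,0,0,1,0,0,0,1,1,0,0,0,0,1,0,2,0,0,1,0,0,2,0,0,2,0,0,0,1,0,0,1]
Step 6: insert pbw at [14, 19, 32] -> counters=[0,0,0,0,2,0,0,0,0,0,0,0,0,0,2,0,0,0,1,2,0,0,0,0,1,0,2,0,0,1,0,0,3,0,0,2,0,0,0,1,0,0,1]
Step 7: delete pbw at [14, 19, 32] -> counters=[0,0,0,0,2,0,0,0,0,0,0,0,0,0,1,0,0,0,1,1,0,0,0,0,1,0,2,0,0,1,0,0,2,0,0,2,0,0,0,1,0,0,1]
Step 8: delete pbw at [14, 19, 32] -> counters=[0,0,0,0,2,0,0,0,0,0,0,0,0,0,0,0,0,0,1,0,0,0,0,0,1,0,2,0,0,1,0,0,1,0,0,2,0,0,0,1,0,0,1]
Step 9: delete jgg at [24, 39, 42] -> counters=[0,0,0,0,2,0,0,0,0,0,0,0,0,0,0,0,0,0,1,0,0,0,0,0,0,0,2,0,0,1,0,0,1,0,0,2,0,0,0,0,0,0,0]
Step 10: insert jgg at [24, 39, 42] -> counters=[0,0,0,0,2,0,0,0,0,0,0,0,0,0,0,0,0,0,1,0,0,0,0,0,1,0,2,0,0,1,0,0,1,0,0,2,0,0,0,1,0,0,1]
Step 11: delete jgg at [24, 39, 42] -> counters=[0,0,0,0,2,0,0,0,0,0,0,0,0,0,0,0,0,0,1,0,0,0,0,0,0,0,2,0,0,1,0,0,1,0,0,2,0,0,0,0,0,0,0]
Step 12: insert mg at [18, 29, 32] -> counters=[0,0,0,0,2,0,0,0,0,0,0,0,0,0,0,0,0,0,2,0,0,0,0,0,0,0,2,0,0,2,0,0,2,0,0,2,0,0,0,0,0,0,0]
Step 13: insert jgg at [24, 39, 42] -> counters=[0,0,0,0,2,0,0,0,0,0,0,0,0,0,0,0,0,0,2,0,0,0,0,0,1,0,2,0,0,2,0,0,2,0,0,2,0,0,0,1,0,0,1]
Step 14: delete mg at [18, 29, 32] -> counters=[0,0,0,0,2,0,0,0,0,0,0,0,0,0,0,0,0,0,1,0,0,0,0,0,1,0,2,0,0,1,0,0,1,0,0,2,0,0,0,1,0,0,1]
Step 15: insert jgg at [24, 39, 42] -> counters=[0,0,0,0,2,0,0,0,0,0,0,0,0,0,0,0,0,0,1,0,0,0,0,0,2,0,2,0,0,1,0,0,1,0,0,2,0,0,0,2,0,0,2]
Step 16: delete f at [4, 26, 35] -> counters=[0,0,0,0,1,0,0,0,0,0,0,0,0,0,0,0,0,0,1,0,0,0,0,0,2,0,1,0,0,1,0,0,1,0,0,1,0,0,0,2,0,0,2]
Step 17: insert pbw at [14, 19, 32] -> counters=[0,0,0,0,1,0,0,0,0,0,0,0,0,0,1,0,0,0,1,1,0,0,0,0,2,0,1,0,0,1,0,0,2,0,0,1,0,0,0,2,0,0,2]
Step 18: insert jgg at [24, 39, 42] -> counters=[0,0,0,0,1,0,0,0,0,0,0,0,0,0,1,0,0,0,1,1,0,0,0,0,3,0,1,0,0,1,0,0,2,0,0,1,0,0,0,3,0,0,3]
Step 19: insert f at [4, 26, 35] -> counters=[0,0,0,0,2,0,0,0,0,0,0,0,0,0,1,0,0,0,1,1,0,0,0,0,3,0,2,0,0,1,0,0,2,0,0,2,0,0,0,3,0,0,3]
Step 20: delete pbw at [14, 19, 32] -> counters=[0,0,0,0,2,0,0,0,0,0,0,0,0,0,0,0,0,0,1,0,0,0,0,0,3,0,2,0,0,1,0,0,1,0,0,2,0,0,0,3,0,0,3]
Step 21: insert mg at [18, 29, 32] -> counters=[0,0,0,0,2,0,0,0,0,0,0,0,0,0,0,0,0,0,2,0,0,0,0,0,3,0,2,0,0,2,0,0,2,0,0,2,0,0,0,3,0,0,3]
Step 22: insert pbw at [14, 19, 32] -> counters=[0,0,0,0,2,0,0,0,0,0,0,0,0,0,1,0,0,0,2,1,0,0,0,0,3,0,2,0,0,2,0,0,3,0,0,2,0,0,0,3,0,0,3]
Step 23: insert jgg at [24, 39, 42] -> counters=[0,0,0,0,2,0,0,0,0,0,0,0,0,0,1,0,0,0,2,1,0,0,0,0,4,0,2,0,0,2,0,0,3,0,0,2,0,0,0,4,0,0,4]
Final counters=[0,0,0,0,2,0,0,0,0,0,0,0,0,0,1,0,0,0,2,1,0,0,0,0,4,0,2,0,0,2,0,0,3,0,0,2,0,0,0,4,0,0,4] -> 11 nonzero

Answer: 11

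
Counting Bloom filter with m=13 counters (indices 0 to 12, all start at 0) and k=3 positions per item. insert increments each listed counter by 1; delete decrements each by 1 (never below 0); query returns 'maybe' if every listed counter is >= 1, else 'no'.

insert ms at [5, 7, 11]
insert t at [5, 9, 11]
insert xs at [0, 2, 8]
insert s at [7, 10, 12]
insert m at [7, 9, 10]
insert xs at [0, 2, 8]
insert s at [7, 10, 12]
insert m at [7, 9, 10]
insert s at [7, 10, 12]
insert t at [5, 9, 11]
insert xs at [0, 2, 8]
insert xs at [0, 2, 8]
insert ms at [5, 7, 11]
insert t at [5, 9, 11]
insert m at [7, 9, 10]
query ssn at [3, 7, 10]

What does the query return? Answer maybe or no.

Step 1: insert ms at [5, 7, 11] -> counters=[0,0,0,0,0,1,0,1,0,0,0,1,0]
Step 2: insert t at [5, 9, 11] -> counters=[0,0,0,0,0,2,0,1,0,1,0,2,0]
Step 3: insert xs at [0, 2, 8] -> counters=[1,0,1,0,0,2,0,1,1,1,0,2,0]
Step 4: insert s at [7, 10, 12] -> counters=[1,0,1,0,0,2,0,2,1,1,1,2,1]
Step 5: insert m at [7, 9, 10] -> counters=[1,0,1,0,0,2,0,3,1,2,2,2,1]
Step 6: insert xs at [0, 2, 8] -> counters=[2,0,2,0,0,2,0,3,2,2,2,2,1]
Step 7: insert s at [7, 10, 12] -> counters=[2,0,2,0,0,2,0,4,2,2,3,2,2]
Step 8: insert m at [7, 9, 10] -> counters=[2,0,2,0,0,2,0,5,2,3,4,2,2]
Step 9: insert s at [7, 10, 12] -> counters=[2,0,2,0,0,2,0,6,2,3,5,2,3]
Step 10: insert t at [5, 9, 11] -> counters=[2,0,2,0,0,3,0,6,2,4,5,3,3]
Step 11: insert xs at [0, 2, 8] -> counters=[3,0,3,0,0,3,0,6,3,4,5,3,3]
Step 12: insert xs at [0, 2, 8] -> counters=[4,0,4,0,0,3,0,6,4,4,5,3,3]
Step 13: insert ms at [5, 7, 11] -> counters=[4,0,4,0,0,4,0,7,4,4,5,4,3]
Step 14: insert t at [5, 9, 11] -> counters=[4,0,4,0,0,5,0,7,4,5,5,5,3]
Step 15: insert m at [7, 9, 10] -> counters=[4,0,4,0,0,5,0,8,4,6,6,5,3]
Query ssn: check counters[3]=0 counters[7]=8 counters[10]=6 -> no

Answer: no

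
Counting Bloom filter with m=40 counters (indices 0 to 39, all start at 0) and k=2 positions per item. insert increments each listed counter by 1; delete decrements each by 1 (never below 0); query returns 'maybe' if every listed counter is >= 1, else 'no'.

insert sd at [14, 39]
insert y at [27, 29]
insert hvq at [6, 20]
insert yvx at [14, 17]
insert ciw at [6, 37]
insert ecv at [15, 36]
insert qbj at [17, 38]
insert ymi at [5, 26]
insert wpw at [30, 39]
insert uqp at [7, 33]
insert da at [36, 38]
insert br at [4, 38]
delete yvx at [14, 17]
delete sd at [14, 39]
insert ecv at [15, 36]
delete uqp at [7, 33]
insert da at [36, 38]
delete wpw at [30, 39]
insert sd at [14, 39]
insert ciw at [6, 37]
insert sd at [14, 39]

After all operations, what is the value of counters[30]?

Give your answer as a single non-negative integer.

Step 1: insert sd at [14, 39] -> counters=[0,0,0,0,0,0,0,0,0,0,0,0,0,0,1,0,0,0,0,0,0,0,0,0,0,0,0,0,0,0,0,0,0,0,0,0,0,0,0,1]
Step 2: insert y at [27, 29] -> counters=[0,0,0,0,0,0,0,0,0,0,0,0,0,0,1,0,0,0,0,0,0,0,0,0,0,0,0,1,0,1,0,0,0,0,0,0,0,0,0,1]
Step 3: insert hvq at [6, 20] -> counters=[0,0,0,0,0,0,1,0,0,0,0,0,0,0,1,0,0,0,0,0,1,0,0,0,0,0,0,1,0,1,0,0,0,0,0,0,0,0,0,1]
Step 4: insert yvx at [14, 17] -> counters=[0,0,0,0,0,0,1,0,0,0,0,0,0,0,2,0,0,1,0,0,1,0,0,0,0,0,0,1,0,1,0,0,0,0,0,0,0,0,0,1]
Step 5: insert ciw at [6, 37] -> counters=[0,0,0,0,0,0,2,0,0,0,0,0,0,0,2,0,0,1,0,0,1,0,0,0,0,0,0,1,0,1,0,0,0,0,0,0,0,1,0,1]
Step 6: insert ecv at [15, 36] -> counters=[0,0,0,0,0,0,2,0,0,0,0,0,0,0,2,1,0,1,0,0,1,0,0,0,0,0,0,1,0,1,0,0,0,0,0,0,1,1,0,1]
Step 7: insert qbj at [17, 38] -> counters=[0,0,0,0,0,0,2,0,0,0,0,0,0,0,2,1,0,2,0,0,1,0,0,0,0,0,0,1,0,1,0,0,0,0,0,0,1,1,1,1]
Step 8: insert ymi at [5, 26] -> counters=[0,0,0,0,0,1,2,0,0,0,0,0,0,0,2,1,0,2,0,0,1,0,0,0,0,0,1,1,0,1,0,0,0,0,0,0,1,1,1,1]
Step 9: insert wpw at [30, 39] -> counters=[0,0,0,0,0,1,2,0,0,0,0,0,0,0,2,1,0,2,0,0,1,0,0,0,0,0,1,1,0,1,1,0,0,0,0,0,1,1,1,2]
Step 10: insert uqp at [7, 33] -> counters=[0,0,0,0,0,1,2,1,0,0,0,0,0,0,2,1,0,2,0,0,1,0,0,0,0,0,1,1,0,1,1,0,0,1,0,0,1,1,1,2]
Step 11: insert da at [36, 38] -> counters=[0,0,0,0,0,1,2,1,0,0,0,0,0,0,2,1,0,2,0,0,1,0,0,0,0,0,1,1,0,1,1,0,0,1,0,0,2,1,2,2]
Step 12: insert br at [4, 38] -> counters=[0,0,0,0,1,1,2,1,0,0,0,0,0,0,2,1,0,2,0,0,1,0,0,0,0,0,1,1,0,1,1,0,0,1,0,0,2,1,3,2]
Step 13: delete yvx at [14, 17] -> counters=[0,0,0,0,1,1,2,1,0,0,0,0,0,0,1,1,0,1,0,0,1,0,0,0,0,0,1,1,0,1,1,0,0,1,0,0,2,1,3,2]
Step 14: delete sd at [14, 39] -> counters=[0,0,0,0,1,1,2,1,0,0,0,0,0,0,0,1,0,1,0,0,1,0,0,0,0,0,1,1,0,1,1,0,0,1,0,0,2,1,3,1]
Step 15: insert ecv at [15, 36] -> counters=[0,0,0,0,1,1,2,1,0,0,0,0,0,0,0,2,0,1,0,0,1,0,0,0,0,0,1,1,0,1,1,0,0,1,0,0,3,1,3,1]
Step 16: delete uqp at [7, 33] -> counters=[0,0,0,0,1,1,2,0,0,0,0,0,0,0,0,2,0,1,0,0,1,0,0,0,0,0,1,1,0,1,1,0,0,0,0,0,3,1,3,1]
Step 17: insert da at [36, 38] -> counters=[0,0,0,0,1,1,2,0,0,0,0,0,0,0,0,2,0,1,0,0,1,0,0,0,0,0,1,1,0,1,1,0,0,0,0,0,4,1,4,1]
Step 18: delete wpw at [30, 39] -> counters=[0,0,0,0,1,1,2,0,0,0,0,0,0,0,0,2,0,1,0,0,1,0,0,0,0,0,1,1,0,1,0,0,0,0,0,0,4,1,4,0]
Step 19: insert sd at [14, 39] -> counters=[0,0,0,0,1,1,2,0,0,0,0,0,0,0,1,2,0,1,0,0,1,0,0,0,0,0,1,1,0,1,0,0,0,0,0,0,4,1,4,1]
Step 20: insert ciw at [6, 37] -> counters=[0,0,0,0,1,1,3,0,0,0,0,0,0,0,1,2,0,1,0,0,1,0,0,0,0,0,1,1,0,1,0,0,0,0,0,0,4,2,4,1]
Step 21: insert sd at [14, 39] -> counters=[0,0,0,0,1,1,3,0,0,0,0,0,0,0,2,2,0,1,0,0,1,0,0,0,0,0,1,1,0,1,0,0,0,0,0,0,4,2,4,2]
Final counters=[0,0,0,0,1,1,3,0,0,0,0,0,0,0,2,2,0,1,0,0,1,0,0,0,0,0,1,1,0,1,0,0,0,0,0,0,4,2,4,2] -> counters[30]=0

Answer: 0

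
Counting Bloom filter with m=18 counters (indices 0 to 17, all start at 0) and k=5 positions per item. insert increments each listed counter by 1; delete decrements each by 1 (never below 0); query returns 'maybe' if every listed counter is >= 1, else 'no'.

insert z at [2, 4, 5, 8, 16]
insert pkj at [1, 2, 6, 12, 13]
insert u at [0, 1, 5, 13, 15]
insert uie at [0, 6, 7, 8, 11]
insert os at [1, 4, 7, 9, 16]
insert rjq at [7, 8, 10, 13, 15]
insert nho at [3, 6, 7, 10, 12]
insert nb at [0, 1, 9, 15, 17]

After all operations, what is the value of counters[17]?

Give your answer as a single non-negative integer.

Step 1: insert z at [2, 4, 5, 8, 16] -> counters=[0,0,1,0,1,1,0,0,1,0,0,0,0,0,0,0,1,0]
Step 2: insert pkj at [1, 2, 6, 12, 13] -> counters=[0,1,2,0,1,1,1,0,1,0,0,0,1,1,0,0,1,0]
Step 3: insert u at [0, 1, 5, 13, 15] -> counters=[1,2,2,0,1,2,1,0,1,0,0,0,1,2,0,1,1,0]
Step 4: insert uie at [0, 6, 7, 8, 11] -> counters=[2,2,2,0,1,2,2,1,2,0,0,1,1,2,0,1,1,0]
Step 5: insert os at [1, 4, 7, 9, 16] -> counters=[2,3,2,0,2,2,2,2,2,1,0,1,1,2,0,1,2,0]
Step 6: insert rjq at [7, 8, 10, 13, 15] -> counters=[2,3,2,0,2,2,2,3,3,1,1,1,1,3,0,2,2,0]
Step 7: insert nho at [3, 6, 7, 10, 12] -> counters=[2,3,2,1,2,2,3,4,3,1,2,1,2,3,0,2,2,0]
Step 8: insert nb at [0, 1, 9, 15, 17] -> counters=[3,4,2,1,2,2,3,4,3,2,2,1,2,3,0,3,2,1]
Final counters=[3,4,2,1,2,2,3,4,3,2,2,1,2,3,0,3,2,1] -> counters[17]=1

Answer: 1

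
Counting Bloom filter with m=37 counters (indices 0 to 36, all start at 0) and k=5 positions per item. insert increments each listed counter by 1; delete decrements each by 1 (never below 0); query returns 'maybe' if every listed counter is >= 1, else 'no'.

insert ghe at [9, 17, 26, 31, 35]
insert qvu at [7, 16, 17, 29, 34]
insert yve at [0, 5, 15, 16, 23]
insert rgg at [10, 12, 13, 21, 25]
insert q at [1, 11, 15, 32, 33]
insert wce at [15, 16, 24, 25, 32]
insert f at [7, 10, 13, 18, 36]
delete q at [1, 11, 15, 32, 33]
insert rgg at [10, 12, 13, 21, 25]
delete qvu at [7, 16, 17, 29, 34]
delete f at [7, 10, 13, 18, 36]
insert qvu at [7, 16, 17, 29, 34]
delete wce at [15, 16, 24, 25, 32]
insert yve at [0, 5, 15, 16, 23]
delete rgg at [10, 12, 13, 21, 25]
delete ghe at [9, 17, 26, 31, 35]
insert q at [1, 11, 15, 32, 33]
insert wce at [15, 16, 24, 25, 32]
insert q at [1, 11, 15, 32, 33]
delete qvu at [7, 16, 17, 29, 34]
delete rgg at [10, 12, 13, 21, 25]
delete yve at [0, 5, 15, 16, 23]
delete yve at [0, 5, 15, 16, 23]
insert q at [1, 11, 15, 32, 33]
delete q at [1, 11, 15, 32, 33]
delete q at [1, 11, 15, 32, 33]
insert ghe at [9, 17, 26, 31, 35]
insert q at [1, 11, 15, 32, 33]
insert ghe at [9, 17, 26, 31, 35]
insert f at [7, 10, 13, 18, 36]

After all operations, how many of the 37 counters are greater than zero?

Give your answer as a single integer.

Step 1: insert ghe at [9, 17, 26, 31, 35] -> counters=[0,0,0,0,0,0,0,0,0,1,0,0,0,0,0,0,0,1,0,0,0,0,0,0,0,0,1,0,0,0,0,1,0,0,0,1,0]
Step 2: insert qvu at [7, 16, 17, 29, 34] -> counters=[0,0,0,0,0,0,0,1,0,1,0,0,0,0,0,0,1,2,0,0,0,0,0,0,0,0,1,0,0,1,0,1,0,0,1,1,0]
Step 3: insert yve at [0, 5, 15, 16, 23] -> counters=[1,0,0,0,0,1,0,1,0,1,0,0,0,0,0,1,2,2,0,0,0,0,0,1,0,0,1,0,0,1,0,1,0,0,1,1,0]
Step 4: insert rgg at [10, 12, 13, 21, 25] -> counters=[1,0,0,0,0,1,0,1,0,1,1,0,1,1,0,1,2,2,0,0,0,1,0,1,0,1,1,0,0,1,0,1,0,0,1,1,0]
Step 5: insert q at [1, 11, 15, 32, 33] -> counters=[1,1,0,0,0,1,0,1,0,1,1,1,1,1,0,2,2,2,0,0,0,1,0,1,0,1,1,0,0,1,0,1,1,1,1,1,0]
Step 6: insert wce at [15, 16, 24, 25, 32] -> counters=[1,1,0,0,0,1,0,1,0,1,1,1,1,1,0,3,3,2,0,0,0,1,0,1,1,2,1,0,0,1,0,1,2,1,1,1,0]
Step 7: insert f at [7, 10, 13, 18, 36] -> counters=[1,1,0,0,0,1,0,2,0,1,2,1,1,2,0,3,3,2,1,0,0,1,0,1,1,2,1,0,0,1,0,1,2,1,1,1,1]
Step 8: delete q at [1, 11, 15, 32, 33] -> counters=[1,0,0,0,0,1,0,2,0,1,2,0,1,2,0,2,3,2,1,0,0,1,0,1,1,2,1,0,0,1,0,1,1,0,1,1,1]
Step 9: insert rgg at [10, 12, 13, 21, 25] -> counters=[1,0,0,0,0,1,0,2,0,1,3,0,2,3,0,2,3,2,1,0,0,2,0,1,1,3,1,0,0,1,0,1,1,0,1,1,1]
Step 10: delete qvu at [7, 16, 17, 29, 34] -> counters=[1,0,0,0,0,1,0,1,0,1,3,0,2,3,0,2,2,1,1,0,0,2,0,1,1,3,1,0,0,0,0,1,1,0,0,1,1]
Step 11: delete f at [7, 10, 13, 18, 36] -> counters=[1,0,0,0,0,1,0,0,0,1,2,0,2,2,0,2,2,1,0,0,0,2,0,1,1,3,1,0,0,0,0,1,1,0,0,1,0]
Step 12: insert qvu at [7, 16, 17, 29, 34] -> counters=[1,0,0,0,0,1,0,1,0,1,2,0,2,2,0,2,3,2,0,0,0,2,0,1,1,3,1,0,0,1,0,1,1,0,1,1,0]
Step 13: delete wce at [15, 16, 24, 25, 32] -> counters=[1,0,0,0,0,1,0,1,0,1,2,0,2,2,0,1,2,2,0,0,0,2,0,1,0,2,1,0,0,1,0,1,0,0,1,1,0]
Step 14: insert yve at [0, 5, 15, 16, 23] -> counters=[2,0,0,0,0,2,0,1,0,1,2,0,2,2,0,2,3,2,0,0,0,2,0,2,0,2,1,0,0,1,0,1,0,0,1,1,0]
Step 15: delete rgg at [10, 12, 13, 21, 25] -> counters=[2,0,0,0,0,2,0,1,0,1,1,0,1,1,0,2,3,2,0,0,0,1,0,2,0,1,1,0,0,1,0,1,0,0,1,1,0]
Step 16: delete ghe at [9, 17, 26, 31, 35] -> counters=[2,0,0,0,0,2,0,1,0,0,1,0,1,1,0,2,3,1,0,0,0,1,0,2,0,1,0,0,0,1,0,0,0,0,1,0,0]
Step 17: insert q at [1, 11, 15, 32, 33] -> counters=[2,1,0,0,0,2,0,1,0,0,1,1,1,1,0,3,3,1,0,0,0,1,0,2,0,1,0,0,0,1,0,0,1,1,1,0,0]
Step 18: insert wce at [15, 16, 24, 25, 32] -> counters=[2,1,0,0,0,2,0,1,0,0,1,1,1,1,0,4,4,1,0,0,0,1,0,2,1,2,0,0,0,1,0,0,2,1,1,0,0]
Step 19: insert q at [1, 11, 15, 32, 33] -> counters=[2,2,0,0,0,2,0,1,0,0,1,2,1,1,0,5,4,1,0,0,0,1,0,2,1,2,0,0,0,1,0,0,3,2,1,0,0]
Step 20: delete qvu at [7, 16, 17, 29, 34] -> counters=[2,2,0,0,0,2,0,0,0,0,1,2,1,1,0,5,3,0,0,0,0,1,0,2,1,2,0,0,0,0,0,0,3,2,0,0,0]
Step 21: delete rgg at [10, 12, 13, 21, 25] -> counters=[2,2,0,0,0,2,0,0,0,0,0,2,0,0,0,5,3,0,0,0,0,0,0,2,1,1,0,0,0,0,0,0,3,2,0,0,0]
Step 22: delete yve at [0, 5, 15, 16, 23] -> counters=[1,2,0,0,0,1,0,0,0,0,0,2,0,0,0,4,2,0,0,0,0,0,0,1,1,1,0,0,0,0,0,0,3,2,0,0,0]
Step 23: delete yve at [0, 5, 15, 16, 23] -> counters=[0,2,0,0,0,0,0,0,0,0,0,2,0,0,0,3,1,0,0,0,0,0,0,0,1,1,0,0,0,0,0,0,3,2,0,0,0]
Step 24: insert q at [1, 11, 15, 32, 33] -> counters=[0,3,0,0,0,0,0,0,0,0,0,3,0,0,0,4,1,0,0,0,0,0,0,0,1,1,0,0,0,0,0,0,4,3,0,0,0]
Step 25: delete q at [1, 11, 15, 32, 33] -> counters=[0,2,0,0,0,0,0,0,0,0,0,2,0,0,0,3,1,0,0,0,0,0,0,0,1,1,0,0,0,0,0,0,3,2,0,0,0]
Step 26: delete q at [1, 11, 15, 32, 33] -> counters=[0,1,0,0,0,0,0,0,0,0,0,1,0,0,0,2,1,0,0,0,0,0,0,0,1,1,0,0,0,0,0,0,2,1,0,0,0]
Step 27: insert ghe at [9, 17, 26, 31, 35] -> counters=[0,1,0,0,0,0,0,0,0,1,0,1,0,0,0,2,1,1,0,0,0,0,0,0,1,1,1,0,0,0,0,1,2,1,0,1,0]
Step 28: insert q at [1, 11, 15, 32, 33] -> counters=[0,2,0,0,0,0,0,0,0,1,0,2,0,0,0,3,1,1,0,0,0,0,0,0,1,1,1,0,0,0,0,1,3,2,0,1,0]
Step 29: insert ghe at [9, 17, 26, 31, 35] -> counters=[0,2,0,0,0,0,0,0,0,2,0,2,0,0,0,3,1,2,0,0,0,0,0,0,1,1,2,0,0,0,0,2,3,2,0,2,0]
Step 30: insert f at [7, 10, 13, 18, 36] -> counters=[0,2,0,0,0,0,0,1,0,2,1,2,0,1,0,3,1,2,1,0,0,0,0,0,1,1,2,0,0,0,0,2,3,2,0,2,1]
Final counters=[0,2,0,0,0,0,0,1,0,2,1,2,0,1,0,3,1,2,1,0,0,0,0,0,1,1,2,0,0,0,0,2,3,2,0,2,1] -> 18 nonzero

Answer: 18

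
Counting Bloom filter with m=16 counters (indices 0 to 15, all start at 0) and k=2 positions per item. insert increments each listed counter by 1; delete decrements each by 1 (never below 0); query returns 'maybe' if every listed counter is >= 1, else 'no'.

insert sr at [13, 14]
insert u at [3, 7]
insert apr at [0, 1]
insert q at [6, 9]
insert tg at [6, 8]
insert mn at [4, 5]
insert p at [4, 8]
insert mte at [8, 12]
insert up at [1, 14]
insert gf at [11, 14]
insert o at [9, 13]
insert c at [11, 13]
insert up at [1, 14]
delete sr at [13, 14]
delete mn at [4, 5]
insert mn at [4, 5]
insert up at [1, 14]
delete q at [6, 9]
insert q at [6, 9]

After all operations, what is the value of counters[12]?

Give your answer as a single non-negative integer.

Answer: 1

Derivation:
Step 1: insert sr at [13, 14] -> counters=[0,0,0,0,0,0,0,0,0,0,0,0,0,1,1,0]
Step 2: insert u at [3, 7] -> counters=[0,0,0,1,0,0,0,1,0,0,0,0,0,1,1,0]
Step 3: insert apr at [0, 1] -> counters=[1,1,0,1,0,0,0,1,0,0,0,0,0,1,1,0]
Step 4: insert q at [6, 9] -> counters=[1,1,0,1,0,0,1,1,0,1,0,0,0,1,1,0]
Step 5: insert tg at [6, 8] -> counters=[1,1,0,1,0,0,2,1,1,1,0,0,0,1,1,0]
Step 6: insert mn at [4, 5] -> counters=[1,1,0,1,1,1,2,1,1,1,0,0,0,1,1,0]
Step 7: insert p at [4, 8] -> counters=[1,1,0,1,2,1,2,1,2,1,0,0,0,1,1,0]
Step 8: insert mte at [8, 12] -> counters=[1,1,0,1,2,1,2,1,3,1,0,0,1,1,1,0]
Step 9: insert up at [1, 14] -> counters=[1,2,0,1,2,1,2,1,3,1,0,0,1,1,2,0]
Step 10: insert gf at [11, 14] -> counters=[1,2,0,1,2,1,2,1,3,1,0,1,1,1,3,0]
Step 11: insert o at [9, 13] -> counters=[1,2,0,1,2,1,2,1,3,2,0,1,1,2,3,0]
Step 12: insert c at [11, 13] -> counters=[1,2,0,1,2,1,2,1,3,2,0,2,1,3,3,0]
Step 13: insert up at [1, 14] -> counters=[1,3,0,1,2,1,2,1,3,2,0,2,1,3,4,0]
Step 14: delete sr at [13, 14] -> counters=[1,3,0,1,2,1,2,1,3,2,0,2,1,2,3,0]
Step 15: delete mn at [4, 5] -> counters=[1,3,0,1,1,0,2,1,3,2,0,2,1,2,3,0]
Step 16: insert mn at [4, 5] -> counters=[1,3,0,1,2,1,2,1,3,2,0,2,1,2,3,0]
Step 17: insert up at [1, 14] -> counters=[1,4,0,1,2,1,2,1,3,2,0,2,1,2,4,0]
Step 18: delete q at [6, 9] -> counters=[1,4,0,1,2,1,1,1,3,1,0,2,1,2,4,0]
Step 19: insert q at [6, 9] -> counters=[1,4,0,1,2,1,2,1,3,2,0,2,1,2,4,0]
Final counters=[1,4,0,1,2,1,2,1,3,2,0,2,1,2,4,0] -> counters[12]=1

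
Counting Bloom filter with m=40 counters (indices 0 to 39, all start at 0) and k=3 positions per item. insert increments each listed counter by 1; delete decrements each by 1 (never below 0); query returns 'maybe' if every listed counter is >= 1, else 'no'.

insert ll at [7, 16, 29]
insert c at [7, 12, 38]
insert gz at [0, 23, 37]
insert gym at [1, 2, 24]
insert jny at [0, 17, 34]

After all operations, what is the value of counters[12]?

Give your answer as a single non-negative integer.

Step 1: insert ll at [7, 16, 29] -> counters=[0,0,0,0,0,0,0,1,0,0,0,0,0,0,0,0,1,0,0,0,0,0,0,0,0,0,0,0,0,1,0,0,0,0,0,0,0,0,0,0]
Step 2: insert c at [7, 12, 38] -> counters=[0,0,0,0,0,0,0,2,0,0,0,0,1,0,0,0,1,0,0,0,0,0,0,0,0,0,0,0,0,1,0,0,0,0,0,0,0,0,1,0]
Step 3: insert gz at [0, 23, 37] -> counters=[1,0,0,0,0,0,0,2,0,0,0,0,1,0,0,0,1,0,0,0,0,0,0,1,0,0,0,0,0,1,0,0,0,0,0,0,0,1,1,0]
Step 4: insert gym at [1, 2, 24] -> counters=[1,1,1,0,0,0,0,2,0,0,0,0,1,0,0,0,1,0,0,0,0,0,0,1,1,0,0,0,0,1,0,0,0,0,0,0,0,1,1,0]
Step 5: insert jny at [0, 17, 34] -> counters=[2,1,1,0,0,0,0,2,0,0,0,0,1,0,0,0,1,1,0,0,0,0,0,1,1,0,0,0,0,1,0,0,0,0,1,0,0,1,1,0]
Final counters=[2,1,1,0,0,0,0,2,0,0,0,0,1,0,0,0,1,1,0,0,0,0,0,1,1,0,0,0,0,1,0,0,0,0,1,0,0,1,1,0] -> counters[12]=1

Answer: 1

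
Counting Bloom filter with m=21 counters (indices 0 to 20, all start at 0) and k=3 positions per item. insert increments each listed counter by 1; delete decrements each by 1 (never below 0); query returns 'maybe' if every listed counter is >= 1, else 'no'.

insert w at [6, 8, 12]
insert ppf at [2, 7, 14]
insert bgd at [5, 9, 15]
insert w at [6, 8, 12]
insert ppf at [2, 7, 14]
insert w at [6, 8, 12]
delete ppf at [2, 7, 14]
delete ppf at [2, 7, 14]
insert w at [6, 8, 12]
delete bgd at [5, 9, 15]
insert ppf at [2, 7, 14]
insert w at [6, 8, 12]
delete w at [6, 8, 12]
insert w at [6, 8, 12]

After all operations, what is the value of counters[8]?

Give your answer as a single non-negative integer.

Answer: 5

Derivation:
Step 1: insert w at [6, 8, 12] -> counters=[0,0,0,0,0,0,1,0,1,0,0,0,1,0,0,0,0,0,0,0,0]
Step 2: insert ppf at [2, 7, 14] -> counters=[0,0,1,0,0,0,1,1,1,0,0,0,1,0,1,0,0,0,0,0,0]
Step 3: insert bgd at [5, 9, 15] -> counters=[0,0,1,0,0,1,1,1,1,1,0,0,1,0,1,1,0,0,0,0,0]
Step 4: insert w at [6, 8, 12] -> counters=[0,0,1,0,0,1,2,1,2,1,0,0,2,0,1,1,0,0,0,0,0]
Step 5: insert ppf at [2, 7, 14] -> counters=[0,0,2,0,0,1,2,2,2,1,0,0,2,0,2,1,0,0,0,0,0]
Step 6: insert w at [6, 8, 12] -> counters=[0,0,2,0,0,1,3,2,3,1,0,0,3,0,2,1,0,0,0,0,0]
Step 7: delete ppf at [2, 7, 14] -> counters=[0,0,1,0,0,1,3,1,3,1,0,0,3,0,1,1,0,0,0,0,0]
Step 8: delete ppf at [2, 7, 14] -> counters=[0,0,0,0,0,1,3,0,3,1,0,0,3,0,0,1,0,0,0,0,0]
Step 9: insert w at [6, 8, 12] -> counters=[0,0,0,0,0,1,4,0,4,1,0,0,4,0,0,1,0,0,0,0,0]
Step 10: delete bgd at [5, 9, 15] -> counters=[0,0,0,0,0,0,4,0,4,0,0,0,4,0,0,0,0,0,0,0,0]
Step 11: insert ppf at [2, 7, 14] -> counters=[0,0,1,0,0,0,4,1,4,0,0,0,4,0,1,0,0,0,0,0,0]
Step 12: insert w at [6, 8, 12] -> counters=[0,0,1,0,0,0,5,1,5,0,0,0,5,0,1,0,0,0,0,0,0]
Step 13: delete w at [6, 8, 12] -> counters=[0,0,1,0,0,0,4,1,4,0,0,0,4,0,1,0,0,0,0,0,0]
Step 14: insert w at [6, 8, 12] -> counters=[0,0,1,0,0,0,5,1,5,0,0,0,5,0,1,0,0,0,0,0,0]
Final counters=[0,0,1,0,0,0,5,1,5,0,0,0,5,0,1,0,0,0,0,0,0] -> counters[8]=5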